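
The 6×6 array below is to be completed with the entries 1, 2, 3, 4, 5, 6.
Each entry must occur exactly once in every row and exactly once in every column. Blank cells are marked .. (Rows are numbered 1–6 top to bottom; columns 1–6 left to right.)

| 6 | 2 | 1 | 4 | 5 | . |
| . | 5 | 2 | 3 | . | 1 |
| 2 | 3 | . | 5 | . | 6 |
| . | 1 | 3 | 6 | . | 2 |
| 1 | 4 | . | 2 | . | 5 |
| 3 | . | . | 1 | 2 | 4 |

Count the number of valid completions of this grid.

Row 1, column 6: eliminating its row and column leaves {3}.
Row 2, column 1: eliminating its row and column leaves {4}.
Row 2, column 5: eliminating its row and column leaves {4, 6}.
Row 3, column 3: eliminating its row and column leaves {4}.
Row 3, column 5: eliminating its row and column leaves {1, 4}.
Row 4, column 1: eliminating its row and column leaves {4, 5}.
Row 4, column 5: eliminating its row and column leaves {4}.
Row 5, column 3: eliminating its row and column leaves {6}.
Row 5, column 5: eliminating its row and column leaves {3, 6}.
Row 6, column 2: eliminating its row and column leaves {6}.
Row 6, column 3: eliminating its row and column leaves {5, 6}.
Only one assignment across all blanks avoids any row or column repeat, giving 1 completion.

1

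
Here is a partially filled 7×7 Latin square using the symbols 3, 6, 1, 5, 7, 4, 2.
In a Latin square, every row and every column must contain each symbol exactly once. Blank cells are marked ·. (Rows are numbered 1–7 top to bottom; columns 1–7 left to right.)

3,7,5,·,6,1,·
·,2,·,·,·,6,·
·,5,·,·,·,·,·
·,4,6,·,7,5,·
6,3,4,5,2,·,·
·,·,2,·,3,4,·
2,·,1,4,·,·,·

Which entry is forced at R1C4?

2

Row 1 already has {3, 6, 1, 5, 7} and column 4 already has {5, 4}, so row 1, column 4 must be 2.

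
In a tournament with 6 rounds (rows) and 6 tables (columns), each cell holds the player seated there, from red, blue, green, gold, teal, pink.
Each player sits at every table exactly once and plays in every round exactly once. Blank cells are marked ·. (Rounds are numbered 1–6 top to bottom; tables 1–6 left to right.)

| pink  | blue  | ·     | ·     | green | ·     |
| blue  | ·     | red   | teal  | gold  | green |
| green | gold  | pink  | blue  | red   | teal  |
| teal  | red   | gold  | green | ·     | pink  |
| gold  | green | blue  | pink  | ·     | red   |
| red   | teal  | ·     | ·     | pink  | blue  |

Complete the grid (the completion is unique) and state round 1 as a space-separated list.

Round 1, table 3: round 1 has {blue, green, pink} and table 3 has {red, blue, gold, pink}, leaving only teal.
Round 1, table 6: round 1 has {blue, green, teal, pink} and table 6 has {red, blue, green, teal, pink}, leaving only gold.
Round 1, table 4: round 1 has {blue, green, gold, teal, pink} and table 4 has {blue, green, teal, pink}, leaving only red.
So round 1 reads: pink blue teal red green gold.

pink blue teal red green gold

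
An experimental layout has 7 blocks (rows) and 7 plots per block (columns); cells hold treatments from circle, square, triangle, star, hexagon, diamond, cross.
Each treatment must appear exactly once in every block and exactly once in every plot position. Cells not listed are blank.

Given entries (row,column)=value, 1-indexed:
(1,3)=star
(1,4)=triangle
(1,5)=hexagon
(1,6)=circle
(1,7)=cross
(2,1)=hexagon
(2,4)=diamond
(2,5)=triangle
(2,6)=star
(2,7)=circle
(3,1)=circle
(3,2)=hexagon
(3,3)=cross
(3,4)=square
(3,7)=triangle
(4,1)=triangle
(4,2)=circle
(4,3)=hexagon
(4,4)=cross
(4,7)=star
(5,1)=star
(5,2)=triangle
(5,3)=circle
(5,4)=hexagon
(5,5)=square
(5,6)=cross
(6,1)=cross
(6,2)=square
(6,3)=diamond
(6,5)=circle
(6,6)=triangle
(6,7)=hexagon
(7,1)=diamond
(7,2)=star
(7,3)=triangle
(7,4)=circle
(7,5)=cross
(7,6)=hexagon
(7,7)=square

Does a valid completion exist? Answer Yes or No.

No block or plot among the givens repeats a symbol, and propagating forced cells runs into no contradiction.
One valid completion exists (for instance, square diamond star triangle hexagon circle cross / hexagon cross square diamond triangle star circle / circle hexagon cross square star diamond triangle / triangle circle hexagon cross diamond square star / star triangle circle hexagon square cross diamond / cross square diamond star circle triangle hexagon / diamond star triangle circle cross hexagon square).

Yes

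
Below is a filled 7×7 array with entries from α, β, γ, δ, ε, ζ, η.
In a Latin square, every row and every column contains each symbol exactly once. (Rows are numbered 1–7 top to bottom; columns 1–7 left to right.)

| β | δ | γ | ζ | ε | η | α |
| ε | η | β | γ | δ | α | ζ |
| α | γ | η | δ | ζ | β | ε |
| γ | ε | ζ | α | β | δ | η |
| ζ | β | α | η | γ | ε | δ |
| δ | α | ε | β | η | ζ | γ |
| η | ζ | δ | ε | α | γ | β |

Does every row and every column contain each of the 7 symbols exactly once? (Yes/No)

Each row is a permutation of the 7 symbols, and so is each column.

Yes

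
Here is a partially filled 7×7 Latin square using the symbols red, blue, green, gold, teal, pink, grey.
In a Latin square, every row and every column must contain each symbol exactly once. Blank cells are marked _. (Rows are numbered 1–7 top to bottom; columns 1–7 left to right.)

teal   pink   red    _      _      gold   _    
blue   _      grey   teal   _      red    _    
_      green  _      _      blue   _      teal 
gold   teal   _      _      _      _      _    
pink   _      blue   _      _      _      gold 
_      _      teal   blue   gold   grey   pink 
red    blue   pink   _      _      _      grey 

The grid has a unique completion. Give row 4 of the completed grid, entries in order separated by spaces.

gold teal green pink grey blue red

Row 4, column 3: row 4 has {gold, teal} and column 3 has {red, blue, teal, pink, grey}, leaving only green.
Row 2, column 2: row 2 has {red, blue, teal, grey} and column 2 has {blue, green, teal, pink}, leaving only gold.
Row 2, column 7: row 2 has {red, blue, gold, teal, grey} and column 7 has {gold, teal, pink, grey}, leaving only green.
Row 1, column 7: row 1 has {red, gold, teal, pink} and column 7 has {green, gold, teal, pink, grey}, leaving only blue.
Row 4, column 7: row 4 has {green, gold, teal} and column 7 has {blue, green, gold, teal, pink, grey}, leaving only red.
Row 2, column 5: row 2 has {red, blue, green, gold, teal, grey} and column 5 has {blue, gold}, leaving only pink.
Row 4, column 5: row 4 has {red, green, gold, teal} and column 5 has {blue, gold, pink}, leaving only grey.
Row 4, column 4: row 4 has {red, green, gold, teal, grey} and column 4 has {blue, teal}, leaving only pink.
Row 4, column 6: row 4 has {red, green, gold, teal, pink, grey} and column 6 has {red, gold, grey}, leaving only blue.
So row 4 reads: gold teal green pink grey blue red.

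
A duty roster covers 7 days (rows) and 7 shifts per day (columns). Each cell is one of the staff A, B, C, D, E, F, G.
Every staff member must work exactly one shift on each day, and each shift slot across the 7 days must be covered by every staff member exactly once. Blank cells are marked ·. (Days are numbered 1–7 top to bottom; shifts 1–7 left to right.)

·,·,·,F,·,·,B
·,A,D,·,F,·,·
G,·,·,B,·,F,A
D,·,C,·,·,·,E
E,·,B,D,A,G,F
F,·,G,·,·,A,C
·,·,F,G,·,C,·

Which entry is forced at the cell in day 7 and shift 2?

E

Day 2, shift 7: day 2 has {A, D, F} and shift 7 has {A, B, C, E, F}, leaving only G.
Day 3, shift 3: day 3 has {A, B, F, G} and shift 3 has {B, C, D, F, G}, leaving only E.
Day 1, shift 3: day 1 has {B, F} and shift 3 has {B, C, D, E, F, G}, leaving only A.
Day 1, shift 1: day 1 has {A, B, F} and shift 1 has {D, E, F, G}, leaving only C.
Day 2, shift 1: day 2 has {A, D, F, G} and shift 1 has {C, D, E, F, G}, leaving only B.
Day 2, shift 6: day 2 has {A, B, D, F, G} and shift 6 has {A, C, F, G}, leaving only E.
Day 1, shift 6: day 1 has {A, B, C, F} and shift 6 has {A, C, E, F, G}, leaving only D.
Day 2, shift 4: day 2 has {A, B, D, E, F, G} and shift 4 has {B, D, F, G}, leaving only C.
Day 4, shift 4: day 4 has {C, D, E} and shift 4 has {B, C, D, F, G}, leaving only A.
Day 4, shift 6: day 4 has {A, C, D, E} and shift 6 has {A, C, D, E, F, G}, leaving only B.
Day 4, shift 5: day 4 has {A, B, C, D, E} and shift 5 has {A, F}, leaving only G.
Day 1, shift 5: day 1 has {A, B, C, D, F} and shift 5 has {A, F, G}, leaving only E.
Day 1, shift 2: day 1 has {A, B, C, D, E, F} and shift 2 has {A}, leaving only G.
Day 4, shift 2: day 4 has {A, B, C, D, E, G} and shift 2 has {A, G}, leaving only F.
Day 5, shift 2: day 5 has {A, B, D, E, F, G} and shift 2 has {A, F, G}, leaving only C.
Day 3, shift 2: day 3 has {A, B, E, F, G} and shift 2 has {A, C, F, G}, leaving only D.
Day 3, shift 5: day 3 has {A, B, D, E, F, G} and shift 5 has {A, E, F, G}, leaving only C.
Day 6, shift 4: day 6 has {A, C, F, G} and shift 4 has {A, B, C, D, F, G}, leaving only E.
Day 6, shift 2: day 6 has {A, C, E, F, G} and shift 2 has {A, C, D, F, G}, leaving only B.
Day 7 already has {C, F, G} and shift 2 already has {A, B, C, D, F, G}, so day 7, shift 2 must be E.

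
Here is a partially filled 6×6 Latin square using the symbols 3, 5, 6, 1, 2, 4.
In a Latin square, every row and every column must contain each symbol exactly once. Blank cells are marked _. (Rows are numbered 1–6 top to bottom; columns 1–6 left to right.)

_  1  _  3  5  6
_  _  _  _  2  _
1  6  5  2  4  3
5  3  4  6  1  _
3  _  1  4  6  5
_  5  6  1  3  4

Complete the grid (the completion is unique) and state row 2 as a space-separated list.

6 4 3 5 2 1

Row 2, column 2: row 2 has {2} and column 2 has {3, 5, 6, 1}, leaving only 4.
Row 2, column 1: row 2 has {2, 4} and column 1 has {3, 5, 1}, leaving only 6.
Row 2, column 3: row 2 has {6, 2, 4} and column 3 has {5, 6, 1, 4}, leaving only 3.
Row 2, column 4: row 2 has {3, 6, 2, 4} and column 4 has {3, 6, 1, 2, 4}, leaving only 5.
Row 2, column 6: row 2 has {3, 5, 6, 2, 4} and column 6 has {3, 5, 6, 4}, leaving only 1.
So row 2 reads: 6 4 3 5 2 1.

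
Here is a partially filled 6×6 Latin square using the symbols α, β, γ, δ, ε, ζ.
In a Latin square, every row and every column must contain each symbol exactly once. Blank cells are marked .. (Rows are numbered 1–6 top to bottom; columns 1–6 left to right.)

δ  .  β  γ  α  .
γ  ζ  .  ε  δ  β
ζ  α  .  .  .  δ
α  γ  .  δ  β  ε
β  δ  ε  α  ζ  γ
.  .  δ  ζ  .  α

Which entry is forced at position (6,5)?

γ

Row 1, column 2: row 1 has {α, β, γ, δ} and column 2 has {α, γ, δ, ζ}, leaving only ε.
Row 1, column 6: row 1 has {α, β, γ, δ, ε} and column 6 has {α, β, γ, δ, ε}, leaving only ζ.
Row 2, column 3: row 2 has {β, γ, δ, ε, ζ} and column 3 has {β, δ, ε}, leaving only α.
Row 3, column 3: row 3 has {α, δ, ζ} and column 3 has {α, β, δ, ε}, leaving only γ.
Row 3, column 4: row 3 has {α, γ, δ, ζ} and column 4 has {α, γ, δ, ε, ζ}, leaving only β.
Row 3, column 5: row 3 has {α, β, γ, δ, ζ} and column 5 has {α, β, δ, ζ}, leaving only ε.
Row 6 already has {α, δ, ζ} and column 5 already has {α, β, δ, ε, ζ}, so row 6, column 5 must be γ.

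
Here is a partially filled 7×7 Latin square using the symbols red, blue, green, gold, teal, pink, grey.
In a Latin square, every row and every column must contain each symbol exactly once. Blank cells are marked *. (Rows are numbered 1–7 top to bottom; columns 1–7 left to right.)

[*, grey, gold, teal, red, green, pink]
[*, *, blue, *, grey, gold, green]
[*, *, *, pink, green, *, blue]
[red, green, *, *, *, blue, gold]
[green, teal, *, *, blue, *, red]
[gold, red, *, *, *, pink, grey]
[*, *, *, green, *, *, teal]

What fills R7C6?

red

Row 1, column 1: row 1 has {red, green, gold, teal, pink, grey} and column 1 has {red, green, gold}, leaving only blue.
Row 2, column 2: row 2 has {blue, green, gold, grey} and column 2 has {red, green, teal, grey}, leaving only pink.
Row 2, column 1: row 2 has {blue, green, gold, pink, grey} and column 1 has {red, blue, green, gold}, leaving only teal.
Row 2, column 4: row 2 has {blue, green, gold, teal, pink, grey} and column 4 has {green, teal, pink}, leaving only red.
Row 3, column 1: row 3 has {blue, green, pink} and column 1 has {red, blue, green, gold, teal}, leaving only grey.
Row 3, column 2: row 3 has {blue, green, pink, grey} and column 2 has {red, green, teal, pink, grey}, leaving only gold.
Row 4, column 4: row 4 has {red, blue, green, gold} and column 4 has {red, green, teal, pink}, leaving only grey.
Row 5, column 4: row 5 has {red, blue, green, teal} and column 4 has {red, green, teal, pink, grey}, leaving only gold.
Row 5, column 6: row 5 has {red, blue, green, gold, teal} and column 6 has {blue, green, gold, pink}, leaving only grey.
Row 7 already has {green, teal} and column 6 already has {blue, green, gold, pink, grey}, so row 7, column 6 must be red.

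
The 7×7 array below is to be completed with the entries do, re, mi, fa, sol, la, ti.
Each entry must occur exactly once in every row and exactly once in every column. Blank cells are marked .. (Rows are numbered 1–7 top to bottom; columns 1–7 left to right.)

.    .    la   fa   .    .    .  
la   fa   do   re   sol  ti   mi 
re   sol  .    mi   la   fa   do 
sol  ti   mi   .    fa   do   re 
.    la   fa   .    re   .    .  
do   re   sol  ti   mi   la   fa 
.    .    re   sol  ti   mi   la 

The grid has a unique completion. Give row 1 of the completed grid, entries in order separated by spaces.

Row 1, column 5: row 1 has {fa, la} and column 5 has {re, mi, fa, sol, la, ti}, leaving only do.
Row 1, column 2: row 1 has {do, fa, la} and column 2 has {re, fa, sol, la, ti}, leaving only mi.
Row 1, column 1: row 1 has {do, mi, fa, la} and column 1 has {do, re, sol, la}, leaving only ti.
Row 1, column 7: row 1 has {do, mi, fa, la, ti} and column 7 has {do, re, mi, fa, la}, leaving only sol.
Row 1, column 6: row 1 has {do, mi, fa, sol, la, ti} and column 6 has {do, mi, fa, la, ti}, leaving only re.
So row 1 reads: ti mi la fa do re sol.

ti mi la fa do re sol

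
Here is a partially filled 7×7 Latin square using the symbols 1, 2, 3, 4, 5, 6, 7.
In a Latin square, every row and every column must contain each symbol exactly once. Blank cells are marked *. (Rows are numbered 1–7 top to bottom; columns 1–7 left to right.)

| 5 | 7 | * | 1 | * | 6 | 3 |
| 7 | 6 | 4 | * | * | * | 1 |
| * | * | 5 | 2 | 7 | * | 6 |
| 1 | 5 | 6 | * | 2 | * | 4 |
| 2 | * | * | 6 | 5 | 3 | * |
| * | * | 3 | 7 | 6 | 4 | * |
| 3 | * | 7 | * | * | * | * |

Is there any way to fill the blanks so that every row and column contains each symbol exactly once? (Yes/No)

No

Row 6, column 1: row 6 together with column 1 already contain {1, 2, 3, 4, 5, 6, 7} — every symbol — so nothing can go there. The grid has no valid completion.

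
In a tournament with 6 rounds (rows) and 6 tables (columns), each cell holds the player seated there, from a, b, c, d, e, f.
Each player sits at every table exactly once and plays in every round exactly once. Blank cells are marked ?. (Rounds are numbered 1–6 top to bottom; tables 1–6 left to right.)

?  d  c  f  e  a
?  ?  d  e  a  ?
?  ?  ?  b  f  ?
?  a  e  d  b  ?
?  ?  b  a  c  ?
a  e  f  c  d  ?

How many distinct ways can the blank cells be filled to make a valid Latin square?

Round 1, table 1: eliminating its round and table leaves {b}.
Round 2, table 1: eliminating its round and table leaves {b, c, f}.
Round 2, table 2: eliminating its round and table leaves {b, c, f}.
Round 2, table 6: eliminating its round and table leaves {b, c, f}.
Round 3, table 1: eliminating its round and table leaves {c, d, e}.
Round 3, table 2: eliminating its round and table leaves {c}.
Round 3, table 3: eliminating its round and table leaves {a}.
Round 3, table 6: eliminating its round and table leaves {c, d, e}.
Round 4, table 1: eliminating its round and table leaves {c, f}.
Round 4, table 6: eliminating its round and table leaves {c, f}.
Round 5, table 1: eliminating its round and table leaves {d, e, f}.
Round 5, table 2: eliminating its round and table leaves {f}.
Round 5, table 6: eliminating its round and table leaves {d, e, f}.
Round 6, table 6: eliminating its round and table leaves {b}.
Enumerating the assignments across these blanks that avoid any round or table repeat gives 4 completions.

4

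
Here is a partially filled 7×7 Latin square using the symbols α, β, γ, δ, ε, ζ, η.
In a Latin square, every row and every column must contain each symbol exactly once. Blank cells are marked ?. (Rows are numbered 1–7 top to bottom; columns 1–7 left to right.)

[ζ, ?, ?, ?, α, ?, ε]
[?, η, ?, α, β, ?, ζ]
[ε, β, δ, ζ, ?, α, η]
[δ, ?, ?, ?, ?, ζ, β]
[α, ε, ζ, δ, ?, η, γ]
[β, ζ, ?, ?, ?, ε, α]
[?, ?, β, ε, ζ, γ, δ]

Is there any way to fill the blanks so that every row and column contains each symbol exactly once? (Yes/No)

No

Row 5, column 5: row 5 together with column 5 already contain {α, β, γ, δ, ε, ζ, η} — every symbol — so nothing can go there. The grid has no valid completion.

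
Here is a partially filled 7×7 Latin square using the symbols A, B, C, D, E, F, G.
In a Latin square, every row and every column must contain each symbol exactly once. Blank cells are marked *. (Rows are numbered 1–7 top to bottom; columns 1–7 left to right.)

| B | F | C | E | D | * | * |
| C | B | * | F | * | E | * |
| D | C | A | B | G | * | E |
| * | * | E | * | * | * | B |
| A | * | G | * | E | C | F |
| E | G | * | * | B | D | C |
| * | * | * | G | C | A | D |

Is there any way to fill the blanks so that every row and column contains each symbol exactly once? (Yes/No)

No

Row 1, column 6: row 1 has {B, C, D, E, F} and column 6 has {A, C, D, E}, so it must be G.
Row 1, column 7: row 1 has {B, C, D, E, F, G} and column 7 has {B, C, D, E, F}, so it must be A.
Row 2, column 3: row 2 has {B, C, E, F} and column 3 has {A, C, E, G}, so it must be D.
Row 2, column 5: row 2 has {B, C, D, E, F} and column 5 has {B, C, D, E, G}, so it must be A.
Row 2, column 7: row 2 has {A, B, C, D, E, F} and column 7 has {A, B, C, D, E, F}, so it must be G.
Row 3, column 6: row 3 has {A, B, C, D, E, G} and column 6 has {A, C, D, E, G}, so it must be F.
Now row 4, column 6: row 4 together with column 6 already contain {A, B, C, D, E, F, G} — every symbol — so nothing can go there. The grid has no valid completion.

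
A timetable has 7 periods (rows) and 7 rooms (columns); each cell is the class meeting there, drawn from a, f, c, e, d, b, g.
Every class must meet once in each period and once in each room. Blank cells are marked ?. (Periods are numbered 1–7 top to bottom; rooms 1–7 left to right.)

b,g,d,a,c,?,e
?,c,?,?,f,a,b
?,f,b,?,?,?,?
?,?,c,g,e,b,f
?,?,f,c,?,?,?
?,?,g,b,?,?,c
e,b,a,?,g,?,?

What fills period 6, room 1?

f

Period 1, room 6: period 1 has {a, c, e, d, b, g} and room 6 has {a, b}, leaving only f.
Period 2, room 3: period 2 has {a, f, c, b} and room 3 has {a, f, c, d, b, g}, leaving only e.
Period 2, room 4: period 2 has {a, f, c, e, b} and room 4 has {a, c, b, g}, leaving only d.
Period 2, room 1: period 2 has {a, f, c, e, d, b} and room 1 has {e, b}, leaving only g.
Period 3, room 4: period 3 has {f, b} and room 4 has {a, c, d, b, g}, leaving only e.
Period 7, room 4: period 7 has {a, e, b, g} and room 4 has {a, c, e, d, b, g}, leaving only f.
Period 7, room 7: period 7 has {a, f, e, b, g} and room 7 has {f, c, e, b}, leaving only d.
Period 7, room 6: period 7 has {a, f, e, d, b, g} and room 6 has {a, f, b}, leaving only c.
Period 6, room 1 is narrowed to {a, f, d}.
If it were a, then period 5, room 1 would be left with no valid symbol.
If it were d, then period 5, room 1 would be left with no valid symbol.
So period 6, room 1 must be f.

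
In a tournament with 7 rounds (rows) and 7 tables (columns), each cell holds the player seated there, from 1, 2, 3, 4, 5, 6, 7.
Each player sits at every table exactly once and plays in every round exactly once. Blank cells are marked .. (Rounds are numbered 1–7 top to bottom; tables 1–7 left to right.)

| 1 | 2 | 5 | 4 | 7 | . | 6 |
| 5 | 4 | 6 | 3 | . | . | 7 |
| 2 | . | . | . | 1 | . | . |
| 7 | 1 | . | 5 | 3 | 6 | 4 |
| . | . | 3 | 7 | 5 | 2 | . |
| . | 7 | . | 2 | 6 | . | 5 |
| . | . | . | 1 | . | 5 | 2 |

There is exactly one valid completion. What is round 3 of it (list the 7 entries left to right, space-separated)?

Round 3, table 4: round 3 has {1, 2} and table 4 has {1, 2, 3, 4, 5, 7}, leaving only 6.
Round 3, table 7: round 3 has {1, 2, 6} and table 7 has {2, 4, 5, 6, 7}, leaving only 3.
Round 3, table 2: round 3 has {1, 2, 3, 6} and table 2 has {1, 2, 4, 7}, leaving only 5.
Round 1, table 6: round 1 has {1, 2, 4, 5, 6, 7} and table 6 has {2, 5, 6}, leaving only 3.
Round 2, table 5: round 2 has {3, 4, 5, 6, 7} and table 5 has {1, 3, 5, 6, 7}, leaving only 2.
Round 2, table 6: round 2 has {2, 3, 4, 5, 6, 7} and table 6 has {2, 3, 5, 6}, leaving only 1.
Round 4, table 3: round 4 has {1, 3, 4, 5, 6, 7} and table 3 has {3, 5, 6}, leaving only 2.
Round 5, table 2: round 5 has {2, 3, 5, 7} and table 2 has {1, 2, 4, 5, 7}, leaving only 6.
Round 5, table 1: round 5 has {2, 3, 5, 6, 7} and table 1 has {1, 2, 5, 7}, leaving only 4.
Round 5, table 7: round 5 has {2, 3, 4, 5, 6, 7} and table 7 has {2, 3, 4, 5, 6, 7}, leaving only 1.
Round 6, table 1: round 6 has {2, 5, 6, 7} and table 1 has {1, 2, 4, 5, 7}, leaving only 3.
Round 6, table 6: round 6 has {2, 3, 5, 6, 7} and table 6 has {1, 2, 3, 5, 6}, leaving only 4.
Round 3, table 6: round 3 has {1, 2, 3, 5, 6} and table 6 has {1, 2, 3, 4, 5, 6}, leaving only 7.
Round 3, table 3: round 3 has {1, 2, 3, 5, 6, 7} and table 3 has {2, 3, 5, 6}, leaving only 4.
So round 3 reads: 2 5 4 6 1 7 3.

2 5 4 6 1 7 3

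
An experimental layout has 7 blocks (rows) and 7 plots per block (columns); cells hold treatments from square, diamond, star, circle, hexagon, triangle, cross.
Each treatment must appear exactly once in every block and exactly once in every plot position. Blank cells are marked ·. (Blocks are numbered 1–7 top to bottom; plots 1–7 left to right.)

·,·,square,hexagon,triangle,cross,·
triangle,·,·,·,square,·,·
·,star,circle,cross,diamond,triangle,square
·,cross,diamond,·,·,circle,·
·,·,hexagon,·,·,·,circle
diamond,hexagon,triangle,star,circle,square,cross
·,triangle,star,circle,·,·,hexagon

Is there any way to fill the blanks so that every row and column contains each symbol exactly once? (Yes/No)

Block 2, plot 3: block 2 has {square, triangle} and plot 3 has {square, diamond, star, circle, hexagon, triangle}, so it must be cross.
Block 2, plot 4: block 2 has {square, triangle, cross} and plot 4 has {star, circle, hexagon, cross}, so it must be diamond.
Block 2, plot 2: block 2 has {square, diamond, triangle, cross} and plot 2 has {star, hexagon, triangle, cross}, so it must be circle.
Block 1, plot 2: block 1 has {square, hexagon, triangle, cross} and plot 2 has {star, circle, hexagon, triangle, cross}, so it must be diamond.
Block 1, plot 7: block 1 has {square, diamond, hexagon, triangle, cross} and plot 7 has {square, circle, hexagon, cross}, so it must be star.
Now block 2, plot 7: block 2 together with plot 7 already contain {square, diamond, star, circle, hexagon, triangle, cross} — every symbol — so nothing can go there. The grid has no valid completion.

No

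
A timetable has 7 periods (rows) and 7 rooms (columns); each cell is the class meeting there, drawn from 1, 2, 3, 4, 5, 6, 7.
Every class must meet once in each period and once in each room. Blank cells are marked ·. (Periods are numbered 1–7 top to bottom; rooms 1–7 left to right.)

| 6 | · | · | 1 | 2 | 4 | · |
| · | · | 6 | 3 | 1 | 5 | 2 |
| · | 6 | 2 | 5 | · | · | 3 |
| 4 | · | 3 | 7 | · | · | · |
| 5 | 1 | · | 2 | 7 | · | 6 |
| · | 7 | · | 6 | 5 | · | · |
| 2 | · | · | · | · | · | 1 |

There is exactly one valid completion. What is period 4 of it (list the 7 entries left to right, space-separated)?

4 2 3 7 6 1 5

Period 4, room 5: period 4 has {3, 4, 7} and room 5 has {1, 2, 5, 7}, leaving only 6.
Period 4, room 7: period 4 has {3, 4, 6, 7} and room 7 has {1, 2, 3, 6}, leaving only 5.
Period 4, room 2: period 4 has {3, 4, 5, 6, 7} and room 2 has {1, 6, 7}, leaving only 2.
Period 4, room 6: period 4 has {2, 3, 4, 5, 6, 7} and room 6 has {4, 5}, leaving only 1.
So period 4 reads: 4 2 3 7 6 1 5.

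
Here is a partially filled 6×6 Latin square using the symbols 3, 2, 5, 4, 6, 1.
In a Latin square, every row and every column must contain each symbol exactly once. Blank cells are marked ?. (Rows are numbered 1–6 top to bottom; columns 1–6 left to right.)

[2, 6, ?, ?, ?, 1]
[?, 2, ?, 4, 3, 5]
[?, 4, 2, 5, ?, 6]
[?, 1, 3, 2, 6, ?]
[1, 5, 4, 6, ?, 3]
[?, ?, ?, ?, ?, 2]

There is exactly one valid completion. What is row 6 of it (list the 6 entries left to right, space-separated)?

4 3 6 1 5 2

Row 6, column 2: row 6 has {2} and column 2 has {2, 5, 4, 6, 1}, leaving only 3.
Row 6, column 4: row 6 has {3, 2} and column 4 has {2, 5, 4, 6}, leaving only 1.
Row 1, column 3: row 1 has {2, 6, 1} and column 3 has {3, 2, 4}, leaving only 5.
Row 6, column 3: row 6 has {3, 2, 1} and column 3 has {3, 2, 5, 4}, leaving only 6.
Row 1, column 4: row 1 has {2, 5, 6, 1} and column 4 has {2, 5, 4, 6, 1}, leaving only 3.
Row 1, column 5: row 1 has {3, 2, 5, 6, 1} and column 5 has {3, 6}, leaving only 4.
Row 6, column 5: row 6 has {3, 2, 6, 1} and column 5 has {3, 4, 6}, leaving only 5.
Row 6, column 1: row 6 has {3, 2, 5, 6, 1} and column 1 has {2, 1}, leaving only 4.
So row 6 reads: 4 3 6 1 5 2.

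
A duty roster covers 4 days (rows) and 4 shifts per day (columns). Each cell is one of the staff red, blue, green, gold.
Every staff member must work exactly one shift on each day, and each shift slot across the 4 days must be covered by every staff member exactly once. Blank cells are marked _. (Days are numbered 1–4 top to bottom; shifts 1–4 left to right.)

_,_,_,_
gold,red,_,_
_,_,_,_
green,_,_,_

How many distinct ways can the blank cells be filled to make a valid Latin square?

16

Day 1, shift 1: eliminating its day and shift leaves {red, blue}.
Day 1, shift 2: eliminating its day and shift leaves {blue, green, gold}.
Day 1, shift 3: eliminating its day and shift leaves {red, blue, green, gold}.
Day 1, shift 4: eliminating its day and shift leaves {red, blue, green, gold}.
Day 2, shift 3: eliminating its day and shift leaves {blue, green}.
Day 2, shift 4: eliminating its day and shift leaves {blue, green}.
Day 3, shift 1: eliminating its day and shift leaves {red, blue}.
Day 3, shift 2: eliminating its day and shift leaves {blue, green, gold}.
Day 3, shift 3: eliminating its day and shift leaves {red, blue, green, gold}.
Day 3, shift 4: eliminating its day and shift leaves {red, blue, green, gold}.
Day 4, shift 2: eliminating its day and shift leaves {blue, gold}.
Day 4, shift 3: eliminating its day and shift leaves {red, blue, gold}.
Day 4, shift 4: eliminating its day and shift leaves {red, blue, gold}.
Enumerating the assignments across these blanks that avoid any day or shift repeat gives 16 completions.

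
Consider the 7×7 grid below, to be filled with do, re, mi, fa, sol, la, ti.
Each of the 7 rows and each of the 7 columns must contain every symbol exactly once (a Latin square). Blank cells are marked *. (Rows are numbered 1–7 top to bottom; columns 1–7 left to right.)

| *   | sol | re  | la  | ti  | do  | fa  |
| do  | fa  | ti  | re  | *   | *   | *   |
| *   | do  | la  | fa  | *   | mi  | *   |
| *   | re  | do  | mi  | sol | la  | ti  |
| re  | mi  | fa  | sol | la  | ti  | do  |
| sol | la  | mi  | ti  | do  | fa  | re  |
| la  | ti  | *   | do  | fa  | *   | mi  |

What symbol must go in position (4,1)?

Row 4 already has {do, re, mi, sol, la, ti} and column 1 already has {do, re, sol, la}, so row 4, column 1 must be fa.

fa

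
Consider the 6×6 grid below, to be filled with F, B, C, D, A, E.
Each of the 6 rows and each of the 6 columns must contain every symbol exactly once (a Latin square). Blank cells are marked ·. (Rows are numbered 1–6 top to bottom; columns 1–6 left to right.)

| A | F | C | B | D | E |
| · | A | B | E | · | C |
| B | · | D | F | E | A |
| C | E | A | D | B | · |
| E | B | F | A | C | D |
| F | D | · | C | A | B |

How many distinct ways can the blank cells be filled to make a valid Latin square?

Row 2, column 1: eliminating its row and column leaves {D}.
Row 2, column 5: eliminating its row and column leaves {F}.
Row 3, column 2: eliminating its row and column leaves {C}.
Row 4, column 6: eliminating its row and column leaves {F}.
Row 6, column 3: eliminating its row and column leaves {E}.
Only one assignment across all blanks avoids any row or column repeat, giving 1 completion.

1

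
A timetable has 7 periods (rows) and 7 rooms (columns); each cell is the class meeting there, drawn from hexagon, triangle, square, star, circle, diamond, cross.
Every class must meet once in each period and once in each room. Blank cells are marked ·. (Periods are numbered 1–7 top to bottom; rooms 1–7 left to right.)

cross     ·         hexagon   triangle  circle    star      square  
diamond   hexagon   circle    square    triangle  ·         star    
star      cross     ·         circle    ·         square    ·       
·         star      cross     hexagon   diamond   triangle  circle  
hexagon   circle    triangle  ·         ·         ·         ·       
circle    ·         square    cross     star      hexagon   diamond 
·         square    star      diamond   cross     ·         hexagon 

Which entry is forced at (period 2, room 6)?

cross

Period 2 already has {hexagon, triangle, square, star, circle, diamond} and room 6 already has {hexagon, triangle, square, star}, so period 2, room 6 must be cross.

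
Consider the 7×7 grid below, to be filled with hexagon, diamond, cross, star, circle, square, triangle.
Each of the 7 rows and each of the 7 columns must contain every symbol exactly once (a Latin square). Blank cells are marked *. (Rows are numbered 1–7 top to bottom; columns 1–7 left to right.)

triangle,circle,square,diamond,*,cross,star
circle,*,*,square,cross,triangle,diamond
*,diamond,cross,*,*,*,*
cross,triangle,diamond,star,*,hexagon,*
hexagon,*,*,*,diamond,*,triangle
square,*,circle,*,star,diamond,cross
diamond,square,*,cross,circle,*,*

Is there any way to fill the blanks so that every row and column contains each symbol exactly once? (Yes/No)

Yes

No row or column among the givens repeats a symbol, and propagating forced cells runs into no contradiction.
One valid completion exists (for instance, triangle circle square diamond hexagon cross star / circle star hexagon square cross triangle diamond / star diamond cross hexagon triangle circle square / cross triangle diamond star square hexagon circle / hexagon cross star circle diamond square triangle / square hexagon circle triangle star diamond cross / diamond square triangle cross circle star hexagon).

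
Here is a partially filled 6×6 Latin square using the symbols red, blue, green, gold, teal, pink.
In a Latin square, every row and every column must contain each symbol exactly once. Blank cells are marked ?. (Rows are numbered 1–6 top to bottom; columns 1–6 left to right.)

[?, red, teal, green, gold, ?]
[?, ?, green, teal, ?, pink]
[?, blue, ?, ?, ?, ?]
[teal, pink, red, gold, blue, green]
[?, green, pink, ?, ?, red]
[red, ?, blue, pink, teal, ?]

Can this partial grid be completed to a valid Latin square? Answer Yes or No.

Row 5, column 5: row 5 together with column 5 already contain {red, blue, green, gold, teal, pink} — every symbol — so nothing can go there. The grid has no valid completion.

No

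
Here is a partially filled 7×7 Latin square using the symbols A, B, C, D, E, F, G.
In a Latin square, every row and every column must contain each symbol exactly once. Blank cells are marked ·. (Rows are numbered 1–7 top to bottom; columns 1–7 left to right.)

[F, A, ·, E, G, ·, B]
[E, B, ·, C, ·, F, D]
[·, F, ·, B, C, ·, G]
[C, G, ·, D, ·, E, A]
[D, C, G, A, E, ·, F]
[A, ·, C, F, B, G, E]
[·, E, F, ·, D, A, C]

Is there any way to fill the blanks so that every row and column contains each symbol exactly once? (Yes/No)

No

Row 3, column 1: row 3 together with column 1 already contain {A, B, C, D, E, F, G} — every symbol — so nothing can go there. The grid has no valid completion.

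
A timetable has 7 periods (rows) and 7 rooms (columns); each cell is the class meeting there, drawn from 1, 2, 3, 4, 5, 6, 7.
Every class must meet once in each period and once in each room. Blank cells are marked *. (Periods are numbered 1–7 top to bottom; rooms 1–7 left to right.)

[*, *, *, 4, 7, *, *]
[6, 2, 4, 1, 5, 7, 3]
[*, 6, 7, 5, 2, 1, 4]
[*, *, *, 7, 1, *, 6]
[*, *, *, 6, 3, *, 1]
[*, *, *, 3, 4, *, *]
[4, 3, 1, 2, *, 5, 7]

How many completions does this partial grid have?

6

Period 1, room 1: eliminating its period and room leaves {1, 2, 3, 5}.
Period 1, room 2: eliminating its period and room leaves {1, 5}.
Period 1, room 3: eliminating its period and room leaves {2, 3, 5, 6}.
Period 1, room 6: eliminating its period and room leaves {2, 3, 6}.
Period 1, room 7: eliminating its period and room leaves {2, 5}.
Period 3, room 1: eliminating its period and room leaves {3}.
Period 4, room 1: eliminating its period and room leaves {2, 3, 5}.
Period 4, room 2: eliminating its period and room leaves {4, 5}.
Period 4, room 3: eliminating its period and room leaves {2, 3, 5}.
Period 4, room 6: eliminating its period and room leaves {2, 3, 4}.
Period 5, room 1: eliminating its period and room leaves {2, 5, 7}.
Period 5, room 2: eliminating its period and room leaves {4, 5, 7}.
Period 5, room 3: eliminating its period and room leaves {2, 5}.
Period 5, room 6: eliminating its period and room leaves {2, 4}.
Period 6, room 1: eliminating its period and room leaves {1, 2, 5, 7}.
Period 6, room 2: eliminating its period and room leaves {1, 5, 7}.
Period 6, room 3: eliminating its period and room leaves {2, 5, 6}.
Period 6, room 6: eliminating its period and room leaves {2, 6}.
Period 6, room 7: eliminating its period and room leaves {2, 5}.
Period 7, room 5: eliminating its period and room leaves {6}.
Enumerating the assignments across these blanks that avoid any period or room repeat gives 6 completions.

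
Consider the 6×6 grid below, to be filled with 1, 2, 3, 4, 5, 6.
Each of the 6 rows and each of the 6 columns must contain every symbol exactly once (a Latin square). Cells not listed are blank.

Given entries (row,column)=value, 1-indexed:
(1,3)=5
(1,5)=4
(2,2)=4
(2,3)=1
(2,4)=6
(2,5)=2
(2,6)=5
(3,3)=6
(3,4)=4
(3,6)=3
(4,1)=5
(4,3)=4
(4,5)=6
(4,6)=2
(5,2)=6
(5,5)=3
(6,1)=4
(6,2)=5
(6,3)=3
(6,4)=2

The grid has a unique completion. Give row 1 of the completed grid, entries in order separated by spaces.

6 2 5 3 4 1

Row 2, column 1: row 2 has {1, 2, 4, 5, 6} and column 1 has {4, 5}, leaving only 3.
Row 5, column 3: row 5 has {3, 6} and column 3 has {1, 3, 4, 5, 6}, leaving only 2.
Row 5, column 1: row 5 has {2, 3, 6} and column 1 has {3, 4, 5}, leaving only 1.
Row 3, column 1: row 3 has {3, 4, 6} and column 1 has {1, 3, 4, 5}, leaving only 2.
Row 1, column 1: row 1 has {4, 5} and column 1 has {1, 2, 3, 4, 5}, leaving only 6.
Row 1, column 6: row 1 has {4, 5, 6} and column 6 has {2, 3, 5}, leaving only 1.
Row 1, column 4: row 1 has {1, 4, 5, 6} and column 4 has {2, 4, 6}, leaving only 3.
Row 1, column 2: row 1 has {1, 3, 4, 5, 6} and column 2 has {4, 5, 6}, leaving only 2.
So row 1 reads: 6 2 5 3 4 1.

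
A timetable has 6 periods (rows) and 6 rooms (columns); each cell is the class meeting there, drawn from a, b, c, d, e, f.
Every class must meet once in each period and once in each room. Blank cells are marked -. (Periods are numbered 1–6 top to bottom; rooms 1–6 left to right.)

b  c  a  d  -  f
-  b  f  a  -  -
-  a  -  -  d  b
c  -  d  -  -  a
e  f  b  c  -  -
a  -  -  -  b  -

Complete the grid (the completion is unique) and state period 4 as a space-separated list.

c e d b f a

Period 4, room 2: period 4 has {a, c, d} and room 2 has {a, b, c, f}, leaving only e.
Period 4, room 5: period 4 has {a, c, d, e} and room 5 has {b, d}, leaving only f.
Period 4, room 4: period 4 has {a, c, d, e, f} and room 4 has {a, c, d}, leaving only b.
So period 4 reads: c e d b f a.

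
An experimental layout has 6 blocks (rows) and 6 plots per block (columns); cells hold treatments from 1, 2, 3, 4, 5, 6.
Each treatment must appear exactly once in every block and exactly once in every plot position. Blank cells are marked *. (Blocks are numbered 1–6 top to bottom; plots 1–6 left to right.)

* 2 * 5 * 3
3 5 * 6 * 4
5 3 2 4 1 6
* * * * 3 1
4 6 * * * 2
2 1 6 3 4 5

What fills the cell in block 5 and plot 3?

3

Block 1, plot 5: block 1 has {2, 3, 5} and plot 5 has {1, 3, 4}, leaving only 6.
Block 1, plot 1: block 1 has {2, 3, 5, 6} and plot 1 has {2, 3, 4, 5}, leaving only 1.
Block 1, plot 3: block 1 has {1, 2, 3, 5, 6} and plot 3 has {2, 6}, leaving only 4.
Block 2, plot 3: block 2 has {3, 4, 5, 6} and plot 3 has {2, 4, 6}, leaving only 1.
Block 2, plot 5: block 2 has {1, 3, 4, 5, 6} and plot 5 has {1, 3, 4, 6}, leaving only 2.
Block 4, plot 1: block 4 has {1, 3} and plot 1 has {1, 2, 3, 4, 5}, leaving only 6.
Block 4, plot 2: block 4 has {1, 3, 6} and plot 2 has {1, 2, 3, 5, 6}, leaving only 4.
Block 4, plot 3: block 4 has {1, 3, 4, 6} and plot 3 has {1, 2, 4, 6}, leaving only 5.
Block 5 already has {2, 4, 6} and plot 3 already has {1, 2, 4, 5, 6}, so block 5, plot 3 must be 3.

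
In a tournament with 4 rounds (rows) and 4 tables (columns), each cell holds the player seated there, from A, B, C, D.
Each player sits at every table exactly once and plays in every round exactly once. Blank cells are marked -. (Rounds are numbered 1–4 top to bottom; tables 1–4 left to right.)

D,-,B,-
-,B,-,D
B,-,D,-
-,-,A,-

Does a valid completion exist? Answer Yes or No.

No round or table among the givens repeats a symbol, and propagating forced cells runs into no contradiction.
One valid completion exists (for instance, D A B C / A B C D / B C D A / C D A B).

Yes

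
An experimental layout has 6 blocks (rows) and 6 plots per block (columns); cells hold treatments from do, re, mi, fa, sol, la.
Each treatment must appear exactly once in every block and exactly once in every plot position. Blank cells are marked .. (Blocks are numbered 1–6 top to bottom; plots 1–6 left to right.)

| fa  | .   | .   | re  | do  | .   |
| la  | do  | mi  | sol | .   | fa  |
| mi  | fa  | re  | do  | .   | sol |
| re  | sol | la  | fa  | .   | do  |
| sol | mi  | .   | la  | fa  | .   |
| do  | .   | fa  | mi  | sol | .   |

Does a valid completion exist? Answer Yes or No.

Yes

No block or plot among the givens repeats a symbol, and propagating forced cells runs into no contradiction.
One valid completion exists (for instance, fa la sol re do mi / la do mi sol re fa / mi fa re do la sol / re sol la fa mi do / sol mi do la fa re / do re fa mi sol la).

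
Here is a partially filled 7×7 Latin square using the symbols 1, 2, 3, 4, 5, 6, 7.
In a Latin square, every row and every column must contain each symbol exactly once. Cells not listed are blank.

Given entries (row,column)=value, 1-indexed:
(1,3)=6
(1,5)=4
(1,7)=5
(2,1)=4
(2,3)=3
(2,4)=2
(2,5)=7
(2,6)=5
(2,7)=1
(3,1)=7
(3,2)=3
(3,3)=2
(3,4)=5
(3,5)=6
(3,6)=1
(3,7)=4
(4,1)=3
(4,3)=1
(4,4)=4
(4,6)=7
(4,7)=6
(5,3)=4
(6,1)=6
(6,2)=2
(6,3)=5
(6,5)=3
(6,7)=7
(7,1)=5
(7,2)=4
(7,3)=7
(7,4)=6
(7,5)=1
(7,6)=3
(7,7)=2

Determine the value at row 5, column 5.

5

Row 1, column 6: row 1 has {4, 5, 6} and column 6 has {1, 3, 5, 7}, leaving only 2.
Row 1, column 1: row 1 has {2, 4, 5, 6} and column 1 has {3, 4, 5, 6, 7}, leaving only 1.
Row 1, column 2: row 1 has {1, 2, 4, 5, 6} and column 2 has {2, 3, 4}, leaving only 7.
Row 1, column 4: row 1 has {1, 2, 4, 5, 6, 7} and column 4 has {2, 4, 5, 6}, leaving only 3.
Row 2, column 2: row 2 has {1, 2, 3, 4, 5, 7} and column 2 has {2, 3, 4, 7}, leaving only 6.
Row 4, column 2: row 4 has {1, 3, 4, 6, 7} and column 2 has {2, 3, 4, 6, 7}, leaving only 5.
Row 4, column 5: row 4 has {1, 3, 4, 5, 6, 7} and column 5 has {1, 3, 4, 6, 7}, leaving only 2.
Row 5 already has {4} and column 5 already has {1, 2, 3, 4, 6, 7}, so row 5, column 5 must be 5.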